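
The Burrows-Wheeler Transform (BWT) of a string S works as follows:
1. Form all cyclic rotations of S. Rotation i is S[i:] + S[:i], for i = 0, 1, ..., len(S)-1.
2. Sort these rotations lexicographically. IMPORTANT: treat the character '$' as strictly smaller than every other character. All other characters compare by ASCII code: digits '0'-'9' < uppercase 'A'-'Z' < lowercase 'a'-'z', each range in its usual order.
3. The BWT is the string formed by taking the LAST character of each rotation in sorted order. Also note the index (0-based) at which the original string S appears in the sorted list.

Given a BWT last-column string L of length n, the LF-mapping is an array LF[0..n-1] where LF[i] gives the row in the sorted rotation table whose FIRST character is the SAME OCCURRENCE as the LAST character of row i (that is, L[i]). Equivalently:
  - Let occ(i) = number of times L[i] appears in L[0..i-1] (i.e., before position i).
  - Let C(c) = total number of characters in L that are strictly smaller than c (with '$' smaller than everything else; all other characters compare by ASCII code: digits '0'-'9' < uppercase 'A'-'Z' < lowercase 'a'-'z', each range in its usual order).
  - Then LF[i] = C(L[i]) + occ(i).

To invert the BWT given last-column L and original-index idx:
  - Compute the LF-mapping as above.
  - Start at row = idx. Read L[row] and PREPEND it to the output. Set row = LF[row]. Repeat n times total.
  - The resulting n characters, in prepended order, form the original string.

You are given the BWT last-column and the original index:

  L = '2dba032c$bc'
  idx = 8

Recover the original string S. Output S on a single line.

LF mapping: 2 10 6 5 1 4 3 8 0 7 9
Walk LF starting at row 8, prepending L[row]:
  step 1: row=8, L[8]='$', prepend. Next row=LF[8]=0
  step 2: row=0, L[0]='2', prepend. Next row=LF[0]=2
  step 3: row=2, L[2]='b', prepend. Next row=LF[2]=6
  step 4: row=6, L[6]='2', prepend. Next row=LF[6]=3
  step 5: row=3, L[3]='a', prepend. Next row=LF[3]=5
  step 6: row=5, L[5]='3', prepend. Next row=LF[5]=4
  step 7: row=4, L[4]='0', prepend. Next row=LF[4]=1
  step 8: row=1, L[1]='d', prepend. Next row=LF[1]=10
  step 9: row=10, L[10]='c', prepend. Next row=LF[10]=9
  step 10: row=9, L[9]='b', prepend. Next row=LF[9]=7
  step 11: row=7, L[7]='c', prepend. Next row=LF[7]=8
Reversed output: cbcd03a2b2$

Answer: cbcd03a2b2$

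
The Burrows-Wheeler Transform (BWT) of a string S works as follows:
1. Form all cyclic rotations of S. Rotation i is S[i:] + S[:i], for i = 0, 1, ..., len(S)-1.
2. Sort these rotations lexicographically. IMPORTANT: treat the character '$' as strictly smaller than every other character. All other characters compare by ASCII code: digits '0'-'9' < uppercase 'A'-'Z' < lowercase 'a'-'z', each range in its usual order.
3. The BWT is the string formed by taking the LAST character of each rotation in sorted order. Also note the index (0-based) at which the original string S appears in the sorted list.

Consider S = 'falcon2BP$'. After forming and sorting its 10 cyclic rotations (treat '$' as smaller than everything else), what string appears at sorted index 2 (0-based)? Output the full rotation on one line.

Answer: BP$falcon2

Derivation:
All 10 rotations (rotation i = S[i:]+S[:i]):
  rot[0] = falcon2BP$
  rot[1] = alcon2BP$f
  rot[2] = lcon2BP$fa
  rot[3] = con2BP$fal
  rot[4] = on2BP$falc
  rot[5] = n2BP$falco
  rot[6] = 2BP$falcon
  rot[7] = BP$falcon2
  rot[8] = P$falcon2B
  rot[9] = $falcon2BP
Sorted (with $ < everything):
  sorted[0] = $falcon2BP
  sorted[1] = 2BP$falcon
  sorted[2] = BP$falcon2
  sorted[3] = P$falcon2B
  sorted[4] = alcon2BP$f
  sorted[5] = con2BP$fal
  sorted[6] = falcon2BP$
  sorted[7] = lcon2BP$fa
  sorted[8] = n2BP$falco
  sorted[9] = on2BP$falc
sorted[2] = BP$falcon2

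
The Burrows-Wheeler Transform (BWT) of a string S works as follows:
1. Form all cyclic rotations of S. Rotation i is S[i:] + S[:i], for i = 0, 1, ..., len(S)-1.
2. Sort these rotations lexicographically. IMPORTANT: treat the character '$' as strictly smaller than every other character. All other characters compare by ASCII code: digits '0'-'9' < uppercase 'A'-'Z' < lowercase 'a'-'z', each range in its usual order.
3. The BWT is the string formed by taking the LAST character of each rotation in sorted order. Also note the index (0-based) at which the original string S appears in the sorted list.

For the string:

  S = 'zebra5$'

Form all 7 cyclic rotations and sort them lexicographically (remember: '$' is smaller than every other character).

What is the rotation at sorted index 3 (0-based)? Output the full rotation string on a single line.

Answer: bra5$ze

Derivation:
All 7 rotations (rotation i = S[i:]+S[:i]):
  rot[0] = zebra5$
  rot[1] = ebra5$z
  rot[2] = bra5$ze
  rot[3] = ra5$zeb
  rot[4] = a5$zebr
  rot[5] = 5$zebra
  rot[6] = $zebra5
Sorted (with $ < everything):
  sorted[0] = $zebra5
  sorted[1] = 5$zebra
  sorted[2] = a5$zebr
  sorted[3] = bra5$ze
  sorted[4] = ebra5$z
  sorted[5] = ra5$zeb
  sorted[6] = zebra5$
sorted[3] = bra5$ze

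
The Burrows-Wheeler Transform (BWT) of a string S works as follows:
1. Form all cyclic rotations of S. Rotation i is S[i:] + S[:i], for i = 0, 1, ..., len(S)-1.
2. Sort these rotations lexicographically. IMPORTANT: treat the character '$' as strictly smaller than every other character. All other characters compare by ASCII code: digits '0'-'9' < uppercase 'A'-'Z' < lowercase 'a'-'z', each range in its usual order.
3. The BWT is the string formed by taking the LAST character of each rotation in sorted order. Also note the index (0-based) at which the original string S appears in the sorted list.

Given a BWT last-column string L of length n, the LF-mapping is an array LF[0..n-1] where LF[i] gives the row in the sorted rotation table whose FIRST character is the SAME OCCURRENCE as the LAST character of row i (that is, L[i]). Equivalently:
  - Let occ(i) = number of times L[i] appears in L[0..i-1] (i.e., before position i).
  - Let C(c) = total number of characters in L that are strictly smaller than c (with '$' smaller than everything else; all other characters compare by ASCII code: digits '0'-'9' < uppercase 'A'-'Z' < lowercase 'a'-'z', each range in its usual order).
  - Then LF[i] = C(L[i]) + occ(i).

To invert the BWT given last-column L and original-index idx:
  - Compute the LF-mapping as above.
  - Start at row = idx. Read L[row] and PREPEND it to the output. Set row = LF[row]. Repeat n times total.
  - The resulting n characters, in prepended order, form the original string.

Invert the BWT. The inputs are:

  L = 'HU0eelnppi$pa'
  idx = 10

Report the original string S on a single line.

LF mapping: 2 3 1 5 6 8 9 10 11 7 0 12 4
Walk LF starting at row 10, prepending L[row]:
  step 1: row=10, L[10]='$', prepend. Next row=LF[10]=0
  step 2: row=0, L[0]='H', prepend. Next row=LF[0]=2
  step 3: row=2, L[2]='0', prepend. Next row=LF[2]=1
  step 4: row=1, L[1]='U', prepend. Next row=LF[1]=3
  step 5: row=3, L[3]='e', prepend. Next row=LF[3]=5
  step 6: row=5, L[5]='l', prepend. Next row=LF[5]=8
  step 7: row=8, L[8]='p', prepend. Next row=LF[8]=11
  step 8: row=11, L[11]='p', prepend. Next row=LF[11]=12
  step 9: row=12, L[12]='a', prepend. Next row=LF[12]=4
  step 10: row=4, L[4]='e', prepend. Next row=LF[4]=6
  step 11: row=6, L[6]='n', prepend. Next row=LF[6]=9
  step 12: row=9, L[9]='i', prepend. Next row=LF[9]=7
  step 13: row=7, L[7]='p', prepend. Next row=LF[7]=10
Reversed output: pineappleU0H$

Answer: pineappleU0H$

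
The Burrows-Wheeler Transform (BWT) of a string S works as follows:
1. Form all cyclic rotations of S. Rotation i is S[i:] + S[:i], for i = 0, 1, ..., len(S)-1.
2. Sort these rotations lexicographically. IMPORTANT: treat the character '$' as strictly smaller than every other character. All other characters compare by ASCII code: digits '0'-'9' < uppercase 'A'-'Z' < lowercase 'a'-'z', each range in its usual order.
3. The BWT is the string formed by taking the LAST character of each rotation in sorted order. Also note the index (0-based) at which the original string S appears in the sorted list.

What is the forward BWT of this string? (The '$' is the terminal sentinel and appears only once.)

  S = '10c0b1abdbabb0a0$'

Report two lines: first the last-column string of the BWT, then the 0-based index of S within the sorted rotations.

All 17 rotations (rotation i = S[i:]+S[:i]):
  rot[0] = 10c0b1abdbabb0a0$
  rot[1] = 0c0b1abdbabb0a0$1
  rot[2] = c0b1abdbabb0a0$10
  rot[3] = 0b1abdbabb0a0$10c
  rot[4] = b1abdbabb0a0$10c0
  rot[5] = 1abdbabb0a0$10c0b
  rot[6] = abdbabb0a0$10c0b1
  rot[7] = bdbabb0a0$10c0b1a
  rot[8] = dbabb0a0$10c0b1ab
  rot[9] = babb0a0$10c0b1abd
  rot[10] = abb0a0$10c0b1abdb
  rot[11] = bb0a0$10c0b1abdba
  rot[12] = b0a0$10c0b1abdbab
  rot[13] = 0a0$10c0b1abdbabb
  rot[14] = a0$10c0b1abdbabb0
  rot[15] = 0$10c0b1abdbabb0a
  rot[16] = $10c0b1abdbabb0a0
Sorted (with $ < everything):
  sorted[0] = $10c0b1abdbabb0a0  (last char: '0')
  sorted[1] = 0$10c0b1abdbabb0a  (last char: 'a')
  sorted[2] = 0a0$10c0b1abdbabb  (last char: 'b')
  sorted[3] = 0b1abdbabb0a0$10c  (last char: 'c')
  sorted[4] = 0c0b1abdbabb0a0$1  (last char: '1')
  sorted[5] = 10c0b1abdbabb0a0$  (last char: '$')
  sorted[6] = 1abdbabb0a0$10c0b  (last char: 'b')
  sorted[7] = a0$10c0b1abdbabb0  (last char: '0')
  sorted[8] = abb0a0$10c0b1abdb  (last char: 'b')
  sorted[9] = abdbabb0a0$10c0b1  (last char: '1')
  sorted[10] = b0a0$10c0b1abdbab  (last char: 'b')
  sorted[11] = b1abdbabb0a0$10c0  (last char: '0')
  sorted[12] = babb0a0$10c0b1abd  (last char: 'd')
  sorted[13] = bb0a0$10c0b1abdba  (last char: 'a')
  sorted[14] = bdbabb0a0$10c0b1a  (last char: 'a')
  sorted[15] = c0b1abdbabb0a0$10  (last char: '0')
  sorted[16] = dbabb0a0$10c0b1ab  (last char: 'b')
Last column: 0abc1$b0b1b0daa0b
Original string S is at sorted index 5

Answer: 0abc1$b0b1b0daa0b
5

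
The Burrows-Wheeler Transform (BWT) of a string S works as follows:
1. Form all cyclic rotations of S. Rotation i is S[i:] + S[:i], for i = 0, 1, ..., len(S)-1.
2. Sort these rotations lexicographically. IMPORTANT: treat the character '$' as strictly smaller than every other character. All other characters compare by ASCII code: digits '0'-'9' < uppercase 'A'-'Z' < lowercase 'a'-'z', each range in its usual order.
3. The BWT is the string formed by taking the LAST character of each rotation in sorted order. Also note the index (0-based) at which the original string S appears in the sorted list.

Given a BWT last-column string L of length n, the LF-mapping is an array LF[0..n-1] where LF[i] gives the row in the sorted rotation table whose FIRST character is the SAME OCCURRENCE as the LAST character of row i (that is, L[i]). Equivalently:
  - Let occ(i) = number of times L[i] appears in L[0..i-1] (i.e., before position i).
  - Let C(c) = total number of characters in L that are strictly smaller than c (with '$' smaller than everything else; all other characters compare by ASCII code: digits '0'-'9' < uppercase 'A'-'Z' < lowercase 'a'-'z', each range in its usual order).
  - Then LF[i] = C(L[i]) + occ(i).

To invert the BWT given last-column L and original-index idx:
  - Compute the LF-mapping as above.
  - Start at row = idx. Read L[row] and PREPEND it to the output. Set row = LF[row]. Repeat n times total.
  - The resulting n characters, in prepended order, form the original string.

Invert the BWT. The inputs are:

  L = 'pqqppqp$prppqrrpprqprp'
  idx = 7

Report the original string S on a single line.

Answer: pprrrpqrqppppprqppqqp$

Derivation:
LF mapping: 1 12 13 2 3 14 4 0 5 17 6 7 15 18 19 8 9 20 16 10 21 11
Walk LF starting at row 7, prepending L[row]:
  step 1: row=7, L[7]='$', prepend. Next row=LF[7]=0
  step 2: row=0, L[0]='p', prepend. Next row=LF[0]=1
  step 3: row=1, L[1]='q', prepend. Next row=LF[1]=12
  step 4: row=12, L[12]='q', prepend. Next row=LF[12]=15
  step 5: row=15, L[15]='p', prepend. Next row=LF[15]=8
  step 6: row=8, L[8]='p', prepend. Next row=LF[8]=5
  step 7: row=5, L[5]='q', prepend. Next row=LF[5]=14
  step 8: row=14, L[14]='r', prepend. Next row=LF[14]=19
  step 9: row=19, L[19]='p', prepend. Next row=LF[19]=10
  step 10: row=10, L[10]='p', prepend. Next row=LF[10]=6
  step 11: row=6, L[6]='p', prepend. Next row=LF[6]=4
  step 12: row=4, L[4]='p', prepend. Next row=LF[4]=3
  step 13: row=3, L[3]='p', prepend. Next row=LF[3]=2
  step 14: row=2, L[2]='q', prepend. Next row=LF[2]=13
  step 15: row=13, L[13]='r', prepend. Next row=LF[13]=18
  step 16: row=18, L[18]='q', prepend. Next row=LF[18]=16
  step 17: row=16, L[16]='p', prepend. Next row=LF[16]=9
  step 18: row=9, L[9]='r', prepend. Next row=LF[9]=17
  step 19: row=17, L[17]='r', prepend. Next row=LF[17]=20
  step 20: row=20, L[20]='r', prepend. Next row=LF[20]=21
  step 21: row=21, L[21]='p', prepend. Next row=LF[21]=11
  step 22: row=11, L[11]='p', prepend. Next row=LF[11]=7
Reversed output: pprrrpqrqppppprqppqqp$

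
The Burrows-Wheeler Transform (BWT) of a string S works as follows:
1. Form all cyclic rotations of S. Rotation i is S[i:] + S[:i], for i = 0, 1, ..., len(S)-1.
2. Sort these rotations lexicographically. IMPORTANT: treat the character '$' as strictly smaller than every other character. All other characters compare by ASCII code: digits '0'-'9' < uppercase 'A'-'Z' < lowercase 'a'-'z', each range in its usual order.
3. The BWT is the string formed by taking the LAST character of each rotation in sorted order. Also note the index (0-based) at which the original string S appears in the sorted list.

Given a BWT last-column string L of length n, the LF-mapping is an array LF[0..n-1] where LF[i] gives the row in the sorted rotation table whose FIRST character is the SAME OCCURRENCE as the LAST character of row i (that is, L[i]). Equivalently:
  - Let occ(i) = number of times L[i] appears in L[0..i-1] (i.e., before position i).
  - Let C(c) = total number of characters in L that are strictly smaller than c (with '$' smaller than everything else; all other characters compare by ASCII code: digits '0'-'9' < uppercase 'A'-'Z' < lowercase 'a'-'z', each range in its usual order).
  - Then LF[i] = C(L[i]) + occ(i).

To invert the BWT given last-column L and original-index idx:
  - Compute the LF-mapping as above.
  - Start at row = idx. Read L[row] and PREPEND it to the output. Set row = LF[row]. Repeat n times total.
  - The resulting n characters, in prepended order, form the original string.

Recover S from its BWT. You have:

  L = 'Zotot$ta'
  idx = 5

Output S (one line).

LF mapping: 1 3 5 4 6 0 7 2
Walk LF starting at row 5, prepending L[row]:
  step 1: row=5, L[5]='$', prepend. Next row=LF[5]=0
  step 2: row=0, L[0]='Z', prepend. Next row=LF[0]=1
  step 3: row=1, L[1]='o', prepend. Next row=LF[1]=3
  step 4: row=3, L[3]='o', prepend. Next row=LF[3]=4
  step 5: row=4, L[4]='t', prepend. Next row=LF[4]=6
  step 6: row=6, L[6]='t', prepend. Next row=LF[6]=7
  step 7: row=7, L[7]='a', prepend. Next row=LF[7]=2
  step 8: row=2, L[2]='t', prepend. Next row=LF[2]=5
Reversed output: tattooZ$

Answer: tattooZ$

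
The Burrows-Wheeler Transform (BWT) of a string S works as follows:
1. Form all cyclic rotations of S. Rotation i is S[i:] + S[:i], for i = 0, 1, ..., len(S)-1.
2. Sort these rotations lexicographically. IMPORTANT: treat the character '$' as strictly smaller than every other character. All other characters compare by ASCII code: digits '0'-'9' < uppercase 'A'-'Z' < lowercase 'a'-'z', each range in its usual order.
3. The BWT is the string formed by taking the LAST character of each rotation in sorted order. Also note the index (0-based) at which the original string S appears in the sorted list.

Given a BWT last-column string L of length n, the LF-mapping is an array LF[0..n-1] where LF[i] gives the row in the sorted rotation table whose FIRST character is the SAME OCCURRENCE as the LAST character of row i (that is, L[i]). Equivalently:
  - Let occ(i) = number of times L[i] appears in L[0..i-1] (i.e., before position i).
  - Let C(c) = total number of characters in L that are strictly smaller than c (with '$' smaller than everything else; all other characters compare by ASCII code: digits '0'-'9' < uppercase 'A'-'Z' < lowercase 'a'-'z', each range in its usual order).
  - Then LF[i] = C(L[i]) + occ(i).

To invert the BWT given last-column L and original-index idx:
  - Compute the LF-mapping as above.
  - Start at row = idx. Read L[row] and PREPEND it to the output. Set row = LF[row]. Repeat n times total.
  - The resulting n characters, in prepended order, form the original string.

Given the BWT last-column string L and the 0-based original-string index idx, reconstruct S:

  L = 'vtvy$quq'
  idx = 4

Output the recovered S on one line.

Answer: uvqytqv$

Derivation:
LF mapping: 5 3 6 7 0 1 4 2
Walk LF starting at row 4, prepending L[row]:
  step 1: row=4, L[4]='$', prepend. Next row=LF[4]=0
  step 2: row=0, L[0]='v', prepend. Next row=LF[0]=5
  step 3: row=5, L[5]='q', prepend. Next row=LF[5]=1
  step 4: row=1, L[1]='t', prepend. Next row=LF[1]=3
  step 5: row=3, L[3]='y', prepend. Next row=LF[3]=7
  step 6: row=7, L[7]='q', prepend. Next row=LF[7]=2
  step 7: row=2, L[2]='v', prepend. Next row=LF[2]=6
  step 8: row=6, L[6]='u', prepend. Next row=LF[6]=4
Reversed output: uvqytqv$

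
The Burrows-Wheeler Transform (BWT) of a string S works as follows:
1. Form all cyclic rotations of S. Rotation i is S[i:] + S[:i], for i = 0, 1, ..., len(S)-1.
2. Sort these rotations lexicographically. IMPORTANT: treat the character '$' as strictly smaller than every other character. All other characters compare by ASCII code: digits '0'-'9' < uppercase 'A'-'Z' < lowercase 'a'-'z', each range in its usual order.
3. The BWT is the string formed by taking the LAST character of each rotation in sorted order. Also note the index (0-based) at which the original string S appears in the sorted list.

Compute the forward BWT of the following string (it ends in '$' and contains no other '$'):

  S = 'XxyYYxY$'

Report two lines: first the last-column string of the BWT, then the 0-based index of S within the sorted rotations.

Answer: Y$xyYYXx
1

Derivation:
All 8 rotations (rotation i = S[i:]+S[:i]):
  rot[0] = XxyYYxY$
  rot[1] = xyYYxY$X
  rot[2] = yYYxY$Xx
  rot[3] = YYxY$Xxy
  rot[4] = YxY$XxyY
  rot[5] = xY$XxyYY
  rot[6] = Y$XxyYYx
  rot[7] = $XxyYYxY
Sorted (with $ < everything):
  sorted[0] = $XxyYYxY  (last char: 'Y')
  sorted[1] = XxyYYxY$  (last char: '$')
  sorted[2] = Y$XxyYYx  (last char: 'x')
  sorted[3] = YYxY$Xxy  (last char: 'y')
  sorted[4] = YxY$XxyY  (last char: 'Y')
  sorted[5] = xY$XxyYY  (last char: 'Y')
  sorted[6] = xyYYxY$X  (last char: 'X')
  sorted[7] = yYYxY$Xx  (last char: 'x')
Last column: Y$xyYYXx
Original string S is at sorted index 1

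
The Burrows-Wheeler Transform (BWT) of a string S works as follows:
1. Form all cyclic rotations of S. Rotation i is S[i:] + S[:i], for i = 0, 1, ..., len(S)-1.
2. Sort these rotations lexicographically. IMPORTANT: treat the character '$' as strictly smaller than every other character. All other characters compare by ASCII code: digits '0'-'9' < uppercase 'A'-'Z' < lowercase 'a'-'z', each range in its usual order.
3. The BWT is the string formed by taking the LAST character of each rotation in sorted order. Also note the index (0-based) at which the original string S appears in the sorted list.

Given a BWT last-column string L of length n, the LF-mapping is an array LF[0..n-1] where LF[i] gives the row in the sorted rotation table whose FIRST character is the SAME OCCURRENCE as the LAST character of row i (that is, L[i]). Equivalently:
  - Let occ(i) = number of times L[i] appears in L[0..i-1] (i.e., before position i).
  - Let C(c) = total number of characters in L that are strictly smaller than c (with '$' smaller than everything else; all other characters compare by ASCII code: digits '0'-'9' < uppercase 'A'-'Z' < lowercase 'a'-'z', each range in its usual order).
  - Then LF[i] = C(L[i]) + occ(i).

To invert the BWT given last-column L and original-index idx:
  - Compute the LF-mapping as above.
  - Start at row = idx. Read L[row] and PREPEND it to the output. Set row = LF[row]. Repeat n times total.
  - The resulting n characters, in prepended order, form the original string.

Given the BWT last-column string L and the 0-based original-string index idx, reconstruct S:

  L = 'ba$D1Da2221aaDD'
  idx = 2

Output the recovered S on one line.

Answer: 1a12DaaaD2D2Db$

Derivation:
LF mapping: 14 10 0 6 1 7 11 3 4 5 2 12 13 8 9
Walk LF starting at row 2, prepending L[row]:
  step 1: row=2, L[2]='$', prepend. Next row=LF[2]=0
  step 2: row=0, L[0]='b', prepend. Next row=LF[0]=14
  step 3: row=14, L[14]='D', prepend. Next row=LF[14]=9
  step 4: row=9, L[9]='2', prepend. Next row=LF[9]=5
  step 5: row=5, L[5]='D', prepend. Next row=LF[5]=7
  step 6: row=7, L[7]='2', prepend. Next row=LF[7]=3
  step 7: row=3, L[3]='D', prepend. Next row=LF[3]=6
  step 8: row=6, L[6]='a', prepend. Next row=LF[6]=11
  step 9: row=11, L[11]='a', prepend. Next row=LF[11]=12
  step 10: row=12, L[12]='a', prepend. Next row=LF[12]=13
  step 11: row=13, L[13]='D', prepend. Next row=LF[13]=8
  step 12: row=8, L[8]='2', prepend. Next row=LF[8]=4
  step 13: row=4, L[4]='1', prepend. Next row=LF[4]=1
  step 14: row=1, L[1]='a', prepend. Next row=LF[1]=10
  step 15: row=10, L[10]='1', prepend. Next row=LF[10]=2
Reversed output: 1a12DaaaD2D2Db$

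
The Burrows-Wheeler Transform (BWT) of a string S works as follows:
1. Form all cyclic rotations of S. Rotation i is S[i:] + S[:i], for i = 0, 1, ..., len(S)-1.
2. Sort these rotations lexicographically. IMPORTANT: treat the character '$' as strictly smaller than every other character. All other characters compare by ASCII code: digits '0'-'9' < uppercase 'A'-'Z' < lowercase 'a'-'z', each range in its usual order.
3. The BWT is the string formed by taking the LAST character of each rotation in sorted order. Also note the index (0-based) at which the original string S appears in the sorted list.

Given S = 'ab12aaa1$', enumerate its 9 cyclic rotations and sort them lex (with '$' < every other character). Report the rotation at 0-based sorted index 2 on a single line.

All 9 rotations (rotation i = S[i:]+S[:i]):
  rot[0] = ab12aaa1$
  rot[1] = b12aaa1$a
  rot[2] = 12aaa1$ab
  rot[3] = 2aaa1$ab1
  rot[4] = aaa1$ab12
  rot[5] = aa1$ab12a
  rot[6] = a1$ab12aa
  rot[7] = 1$ab12aaa
  rot[8] = $ab12aaa1
Sorted (with $ < everything):
  sorted[0] = $ab12aaa1
  sorted[1] = 1$ab12aaa
  sorted[2] = 12aaa1$ab
  sorted[3] = 2aaa1$ab1
  sorted[4] = a1$ab12aa
  sorted[5] = aa1$ab12a
  sorted[6] = aaa1$ab12
  sorted[7] = ab12aaa1$
  sorted[8] = b12aaa1$a
sorted[2] = 12aaa1$ab

Answer: 12aaa1$ab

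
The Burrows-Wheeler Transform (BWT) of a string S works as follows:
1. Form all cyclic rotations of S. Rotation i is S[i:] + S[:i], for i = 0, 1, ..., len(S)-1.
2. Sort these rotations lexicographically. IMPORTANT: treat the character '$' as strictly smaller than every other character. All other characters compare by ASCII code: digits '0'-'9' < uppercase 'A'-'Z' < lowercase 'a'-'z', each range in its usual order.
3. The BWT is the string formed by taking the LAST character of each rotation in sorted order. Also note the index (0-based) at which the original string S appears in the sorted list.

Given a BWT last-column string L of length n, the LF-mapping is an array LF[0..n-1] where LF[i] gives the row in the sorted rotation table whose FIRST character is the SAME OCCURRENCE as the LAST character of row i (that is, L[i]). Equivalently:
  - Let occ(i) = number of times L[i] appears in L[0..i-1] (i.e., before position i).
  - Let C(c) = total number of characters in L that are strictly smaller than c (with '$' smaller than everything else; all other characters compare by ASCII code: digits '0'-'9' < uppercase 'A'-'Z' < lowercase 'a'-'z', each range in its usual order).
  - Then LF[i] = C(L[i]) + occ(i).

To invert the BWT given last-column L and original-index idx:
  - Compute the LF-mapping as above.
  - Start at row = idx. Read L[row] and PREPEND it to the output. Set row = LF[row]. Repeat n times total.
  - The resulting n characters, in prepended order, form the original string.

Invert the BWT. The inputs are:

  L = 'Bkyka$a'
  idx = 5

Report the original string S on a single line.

Answer: kayakB$

Derivation:
LF mapping: 1 4 6 5 2 0 3
Walk LF starting at row 5, prepending L[row]:
  step 1: row=5, L[5]='$', prepend. Next row=LF[5]=0
  step 2: row=0, L[0]='B', prepend. Next row=LF[0]=1
  step 3: row=1, L[1]='k', prepend. Next row=LF[1]=4
  step 4: row=4, L[4]='a', prepend. Next row=LF[4]=2
  step 5: row=2, L[2]='y', prepend. Next row=LF[2]=6
  step 6: row=6, L[6]='a', prepend. Next row=LF[6]=3
  step 7: row=3, L[3]='k', prepend. Next row=LF[3]=5
Reversed output: kayakB$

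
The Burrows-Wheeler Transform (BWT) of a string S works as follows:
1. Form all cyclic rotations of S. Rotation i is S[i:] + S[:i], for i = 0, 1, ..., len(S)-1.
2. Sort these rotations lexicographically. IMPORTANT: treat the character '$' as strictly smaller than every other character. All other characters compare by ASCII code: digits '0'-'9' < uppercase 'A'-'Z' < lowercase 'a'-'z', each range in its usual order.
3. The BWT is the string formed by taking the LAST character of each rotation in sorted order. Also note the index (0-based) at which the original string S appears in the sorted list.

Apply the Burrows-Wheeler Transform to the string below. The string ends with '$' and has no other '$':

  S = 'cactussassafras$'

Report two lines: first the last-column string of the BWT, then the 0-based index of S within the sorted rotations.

All 16 rotations (rotation i = S[i:]+S[:i]):
  rot[0] = cactussassafras$
  rot[1] = actussassafras$c
  rot[2] = ctussassafras$ca
  rot[3] = tussassafras$cac
  rot[4] = ussassafras$cact
  rot[5] = ssassafras$cactu
  rot[6] = sassafras$cactus
  rot[7] = assafras$cactuss
  rot[8] = ssafras$cactussa
  rot[9] = safras$cactussas
  rot[10] = afras$cactussass
  rot[11] = fras$cactussassa
  rot[12] = ras$cactussassaf
  rot[13] = as$cactussassafr
  rot[14] = s$cactussassafra
  rot[15] = $cactussassafras
Sorted (with $ < everything):
  sorted[0] = $cactussassafras  (last char: 's')
  sorted[1] = actussassafras$c  (last char: 'c')
  sorted[2] = afras$cactussass  (last char: 's')
  sorted[3] = as$cactussassafr  (last char: 'r')
  sorted[4] = assafras$cactuss  (last char: 's')
  sorted[5] = cactussassafras$  (last char: '$')
  sorted[6] = ctussassafras$ca  (last char: 'a')
  sorted[7] = fras$cactussassa  (last char: 'a')
  sorted[8] = ras$cactussassaf  (last char: 'f')
  sorted[9] = s$cactussassafra  (last char: 'a')
  sorted[10] = safras$cactussas  (last char: 's')
  sorted[11] = sassafras$cactus  (last char: 's')
  sorted[12] = ssafras$cactussa  (last char: 'a')
  sorted[13] = ssassafras$cactu  (last char: 'u')
  sorted[14] = tussassafras$cac  (last char: 'c')
  sorted[15] = ussassafras$cact  (last char: 't')
Last column: scsrs$aafassauct
Original string S is at sorted index 5

Answer: scsrs$aafassauct
5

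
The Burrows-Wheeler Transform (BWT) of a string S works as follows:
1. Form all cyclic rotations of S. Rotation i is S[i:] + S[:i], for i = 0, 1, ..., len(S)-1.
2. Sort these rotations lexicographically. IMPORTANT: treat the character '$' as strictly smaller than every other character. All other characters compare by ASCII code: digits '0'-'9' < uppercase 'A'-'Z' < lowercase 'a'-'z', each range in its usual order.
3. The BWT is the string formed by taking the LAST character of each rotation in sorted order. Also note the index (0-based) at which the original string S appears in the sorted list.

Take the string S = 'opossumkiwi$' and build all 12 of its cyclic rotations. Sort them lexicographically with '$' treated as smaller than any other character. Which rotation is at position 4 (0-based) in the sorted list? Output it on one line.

Answer: mkiwi$opossu

Derivation:
All 12 rotations (rotation i = S[i:]+S[:i]):
  rot[0] = opossumkiwi$
  rot[1] = possumkiwi$o
  rot[2] = ossumkiwi$op
  rot[3] = ssumkiwi$opo
  rot[4] = sumkiwi$opos
  rot[5] = umkiwi$oposs
  rot[6] = mkiwi$opossu
  rot[7] = kiwi$opossum
  rot[8] = iwi$opossumk
  rot[9] = wi$opossumki
  rot[10] = i$opossumkiw
  rot[11] = $opossumkiwi
Sorted (with $ < everything):
  sorted[0] = $opossumkiwi
  sorted[1] = i$opossumkiw
  sorted[2] = iwi$opossumk
  sorted[3] = kiwi$opossum
  sorted[4] = mkiwi$opossu
  sorted[5] = opossumkiwi$
  sorted[6] = ossumkiwi$op
  sorted[7] = possumkiwi$o
  sorted[8] = ssumkiwi$opo
  sorted[9] = sumkiwi$opos
  sorted[10] = umkiwi$oposs
  sorted[11] = wi$opossumki
sorted[4] = mkiwi$opossu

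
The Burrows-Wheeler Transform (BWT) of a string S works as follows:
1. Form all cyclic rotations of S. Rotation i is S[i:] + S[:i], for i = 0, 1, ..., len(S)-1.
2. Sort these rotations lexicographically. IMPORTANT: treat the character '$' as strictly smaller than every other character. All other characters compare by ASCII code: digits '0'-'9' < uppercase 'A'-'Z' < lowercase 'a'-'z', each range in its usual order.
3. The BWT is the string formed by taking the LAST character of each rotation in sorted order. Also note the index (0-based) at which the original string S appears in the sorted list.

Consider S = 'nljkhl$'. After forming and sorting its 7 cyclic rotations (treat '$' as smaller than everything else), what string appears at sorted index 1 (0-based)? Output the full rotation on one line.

Answer: hl$nljk

Derivation:
All 7 rotations (rotation i = S[i:]+S[:i]):
  rot[0] = nljkhl$
  rot[1] = ljkhl$n
  rot[2] = jkhl$nl
  rot[3] = khl$nlj
  rot[4] = hl$nljk
  rot[5] = l$nljkh
  rot[6] = $nljkhl
Sorted (with $ < everything):
  sorted[0] = $nljkhl
  sorted[1] = hl$nljk
  sorted[2] = jkhl$nl
  sorted[3] = khl$nlj
  sorted[4] = l$nljkh
  sorted[5] = ljkhl$n
  sorted[6] = nljkhl$
sorted[1] = hl$nljk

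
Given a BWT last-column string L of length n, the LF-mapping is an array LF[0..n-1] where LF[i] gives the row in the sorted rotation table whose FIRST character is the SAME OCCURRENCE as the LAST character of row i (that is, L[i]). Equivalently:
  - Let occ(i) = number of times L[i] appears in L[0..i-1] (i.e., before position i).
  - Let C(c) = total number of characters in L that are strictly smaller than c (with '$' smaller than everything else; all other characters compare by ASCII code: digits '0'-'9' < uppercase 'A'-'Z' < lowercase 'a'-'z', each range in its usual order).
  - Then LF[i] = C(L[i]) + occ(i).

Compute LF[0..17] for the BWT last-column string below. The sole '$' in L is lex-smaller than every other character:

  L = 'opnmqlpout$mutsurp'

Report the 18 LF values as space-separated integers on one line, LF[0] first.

Answer: 5 7 4 2 10 1 8 6 15 13 0 3 16 14 12 17 11 9

Derivation:
Char counts: '$':1, 'l':1, 'm':2, 'n':1, 'o':2, 'p':3, 'q':1, 'r':1, 's':1, 't':2, 'u':3
C (first-col start): C('$')=0, C('l')=1, C('m')=2, C('n')=4, C('o')=5, C('p')=7, C('q')=10, C('r')=11, C('s')=12, C('t')=13, C('u')=15
L[0]='o': occ=0, LF[0]=C('o')+0=5+0=5
L[1]='p': occ=0, LF[1]=C('p')+0=7+0=7
L[2]='n': occ=0, LF[2]=C('n')+0=4+0=4
L[3]='m': occ=0, LF[3]=C('m')+0=2+0=2
L[4]='q': occ=0, LF[4]=C('q')+0=10+0=10
L[5]='l': occ=0, LF[5]=C('l')+0=1+0=1
L[6]='p': occ=1, LF[6]=C('p')+1=7+1=8
L[7]='o': occ=1, LF[7]=C('o')+1=5+1=6
L[8]='u': occ=0, LF[8]=C('u')+0=15+0=15
L[9]='t': occ=0, LF[9]=C('t')+0=13+0=13
L[10]='$': occ=0, LF[10]=C('$')+0=0+0=0
L[11]='m': occ=1, LF[11]=C('m')+1=2+1=3
L[12]='u': occ=1, LF[12]=C('u')+1=15+1=16
L[13]='t': occ=1, LF[13]=C('t')+1=13+1=14
L[14]='s': occ=0, LF[14]=C('s')+0=12+0=12
L[15]='u': occ=2, LF[15]=C('u')+2=15+2=17
L[16]='r': occ=0, LF[16]=C('r')+0=11+0=11
L[17]='p': occ=2, LF[17]=C('p')+2=7+2=9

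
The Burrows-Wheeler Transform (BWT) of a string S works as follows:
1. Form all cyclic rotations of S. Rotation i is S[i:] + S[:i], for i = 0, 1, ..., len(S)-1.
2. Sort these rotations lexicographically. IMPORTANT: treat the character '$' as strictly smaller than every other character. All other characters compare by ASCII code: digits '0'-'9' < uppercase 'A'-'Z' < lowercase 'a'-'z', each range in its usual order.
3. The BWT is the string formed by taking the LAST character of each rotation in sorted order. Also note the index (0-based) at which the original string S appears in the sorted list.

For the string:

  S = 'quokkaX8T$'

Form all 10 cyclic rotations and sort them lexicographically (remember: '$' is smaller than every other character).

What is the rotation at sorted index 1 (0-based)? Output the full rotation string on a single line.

Answer: 8T$quokkaX

Derivation:
All 10 rotations (rotation i = S[i:]+S[:i]):
  rot[0] = quokkaX8T$
  rot[1] = uokkaX8T$q
  rot[2] = okkaX8T$qu
  rot[3] = kkaX8T$quo
  rot[4] = kaX8T$quok
  rot[5] = aX8T$quokk
  rot[6] = X8T$quokka
  rot[7] = 8T$quokkaX
  rot[8] = T$quokkaX8
  rot[9] = $quokkaX8T
Sorted (with $ < everything):
  sorted[0] = $quokkaX8T
  sorted[1] = 8T$quokkaX
  sorted[2] = T$quokkaX8
  sorted[3] = X8T$quokka
  sorted[4] = aX8T$quokk
  sorted[5] = kaX8T$quok
  sorted[6] = kkaX8T$quo
  sorted[7] = okkaX8T$qu
  sorted[8] = quokkaX8T$
  sorted[9] = uokkaX8T$q
sorted[1] = 8T$quokkaX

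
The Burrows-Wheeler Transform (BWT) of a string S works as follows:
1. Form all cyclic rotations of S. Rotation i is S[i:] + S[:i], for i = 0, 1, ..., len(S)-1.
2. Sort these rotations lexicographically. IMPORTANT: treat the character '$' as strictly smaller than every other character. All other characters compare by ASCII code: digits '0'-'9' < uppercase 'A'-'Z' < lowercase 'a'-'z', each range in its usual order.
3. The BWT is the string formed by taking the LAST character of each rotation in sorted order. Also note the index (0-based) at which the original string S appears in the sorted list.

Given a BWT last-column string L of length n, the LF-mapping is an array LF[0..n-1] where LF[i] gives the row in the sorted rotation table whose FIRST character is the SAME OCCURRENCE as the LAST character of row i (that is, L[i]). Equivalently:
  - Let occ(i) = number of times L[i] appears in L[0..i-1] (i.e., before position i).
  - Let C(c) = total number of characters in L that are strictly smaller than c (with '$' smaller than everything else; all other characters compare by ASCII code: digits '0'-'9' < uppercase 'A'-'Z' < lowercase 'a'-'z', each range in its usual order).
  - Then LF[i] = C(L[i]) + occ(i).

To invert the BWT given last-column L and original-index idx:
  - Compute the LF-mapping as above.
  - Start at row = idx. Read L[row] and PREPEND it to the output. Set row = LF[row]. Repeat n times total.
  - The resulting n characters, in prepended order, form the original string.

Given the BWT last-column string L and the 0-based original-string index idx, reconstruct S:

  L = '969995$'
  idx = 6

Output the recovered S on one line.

LF mapping: 3 2 4 5 6 1 0
Walk LF starting at row 6, prepending L[row]:
  step 1: row=6, L[6]='$', prepend. Next row=LF[6]=0
  step 2: row=0, L[0]='9', prepend. Next row=LF[0]=3
  step 3: row=3, L[3]='9', prepend. Next row=LF[3]=5
  step 4: row=5, L[5]='5', prepend. Next row=LF[5]=1
  step 5: row=1, L[1]='6', prepend. Next row=LF[1]=2
  step 6: row=2, L[2]='9', prepend. Next row=LF[2]=4
  step 7: row=4, L[4]='9', prepend. Next row=LF[4]=6
Reversed output: 996599$

Answer: 996599$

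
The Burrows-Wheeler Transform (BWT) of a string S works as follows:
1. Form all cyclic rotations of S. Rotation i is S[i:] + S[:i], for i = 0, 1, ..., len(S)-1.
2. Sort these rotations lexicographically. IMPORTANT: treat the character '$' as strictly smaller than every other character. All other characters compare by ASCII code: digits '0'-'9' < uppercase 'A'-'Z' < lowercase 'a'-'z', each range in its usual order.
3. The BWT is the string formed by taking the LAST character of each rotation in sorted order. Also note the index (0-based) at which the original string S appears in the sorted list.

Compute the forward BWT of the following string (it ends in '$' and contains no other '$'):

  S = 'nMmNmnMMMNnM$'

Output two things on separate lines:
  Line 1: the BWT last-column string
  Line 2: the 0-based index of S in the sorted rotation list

Answer: MnnMMnmMMNNm$
12

Derivation:
All 13 rotations (rotation i = S[i:]+S[:i]):
  rot[0] = nMmNmnMMMNnM$
  rot[1] = MmNmnMMMNnM$n
  rot[2] = mNmnMMMNnM$nM
  rot[3] = NmnMMMNnM$nMm
  rot[4] = mnMMMNnM$nMmN
  rot[5] = nMMMNnM$nMmNm
  rot[6] = MMMNnM$nMmNmn
  rot[7] = MMNnM$nMmNmnM
  rot[8] = MNnM$nMmNmnMM
  rot[9] = NnM$nMmNmnMMM
  rot[10] = nM$nMmNmnMMMN
  rot[11] = M$nMmNmnMMMNn
  rot[12] = $nMmNmnMMMNnM
Sorted (with $ < everything):
  sorted[0] = $nMmNmnMMMNnM  (last char: 'M')
  sorted[1] = M$nMmNmnMMMNn  (last char: 'n')
  sorted[2] = MMMNnM$nMmNmn  (last char: 'n')
  sorted[3] = MMNnM$nMmNmnM  (last char: 'M')
  sorted[4] = MNnM$nMmNmnMM  (last char: 'M')
  sorted[5] = MmNmnMMMNnM$n  (last char: 'n')
  sorted[6] = NmnMMMNnM$nMm  (last char: 'm')
  sorted[7] = NnM$nMmNmnMMM  (last char: 'M')
  sorted[8] = mNmnMMMNnM$nM  (last char: 'M')
  sorted[9] = mnMMMNnM$nMmN  (last char: 'N')
  sorted[10] = nM$nMmNmnMMMN  (last char: 'N')
  sorted[11] = nMMMNnM$nMmNm  (last char: 'm')
  sorted[12] = nMmNmnMMMNnM$  (last char: '$')
Last column: MnnMMnmMMNNm$
Original string S is at sorted index 12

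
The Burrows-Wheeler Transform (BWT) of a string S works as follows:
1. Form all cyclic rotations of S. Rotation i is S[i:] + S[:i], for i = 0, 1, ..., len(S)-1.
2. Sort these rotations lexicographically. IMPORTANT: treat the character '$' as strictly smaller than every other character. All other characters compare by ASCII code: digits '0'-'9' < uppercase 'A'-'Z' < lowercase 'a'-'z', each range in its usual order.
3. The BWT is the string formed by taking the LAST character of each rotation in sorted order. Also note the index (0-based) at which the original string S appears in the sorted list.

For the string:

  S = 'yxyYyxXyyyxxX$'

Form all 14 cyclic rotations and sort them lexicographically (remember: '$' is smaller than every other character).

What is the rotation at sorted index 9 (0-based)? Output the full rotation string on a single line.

All 14 rotations (rotation i = S[i:]+S[:i]):
  rot[0] = yxyYyxXyyyxxX$
  rot[1] = xyYyxXyyyxxX$y
  rot[2] = yYyxXyyyxxX$yx
  rot[3] = YyxXyyyxxX$yxy
  rot[4] = yxXyyyxxX$yxyY
  rot[5] = xXyyyxxX$yxyYy
  rot[6] = XyyyxxX$yxyYyx
  rot[7] = yyyxxX$yxyYyxX
  rot[8] = yyxxX$yxyYyxXy
  rot[9] = yxxX$yxyYyxXyy
  rot[10] = xxX$yxyYyxXyyy
  rot[11] = xX$yxyYyxXyyyx
  rot[12] = X$yxyYyxXyyyxx
  rot[13] = $yxyYyxXyyyxxX
Sorted (with $ < everything):
  sorted[0] = $yxyYyxXyyyxxX
  sorted[1] = X$yxyYyxXyyyxx
  sorted[2] = XyyyxxX$yxyYyx
  sorted[3] = YyxXyyyxxX$yxy
  sorted[4] = xX$yxyYyxXyyyx
  sorted[5] = xXyyyxxX$yxyYy
  sorted[6] = xxX$yxyYyxXyyy
  sorted[7] = xyYyxXyyyxxX$y
  sorted[8] = yYyxXyyyxxX$yx
  sorted[9] = yxXyyyxxX$yxyY
  sorted[10] = yxxX$yxyYyxXyy
  sorted[11] = yxyYyxXyyyxxX$
  sorted[12] = yyxxX$yxyYyxXy
  sorted[13] = yyyxxX$yxyYyxX
sorted[9] = yxXyyyxxX$yxyY

Answer: yxXyyyxxX$yxyY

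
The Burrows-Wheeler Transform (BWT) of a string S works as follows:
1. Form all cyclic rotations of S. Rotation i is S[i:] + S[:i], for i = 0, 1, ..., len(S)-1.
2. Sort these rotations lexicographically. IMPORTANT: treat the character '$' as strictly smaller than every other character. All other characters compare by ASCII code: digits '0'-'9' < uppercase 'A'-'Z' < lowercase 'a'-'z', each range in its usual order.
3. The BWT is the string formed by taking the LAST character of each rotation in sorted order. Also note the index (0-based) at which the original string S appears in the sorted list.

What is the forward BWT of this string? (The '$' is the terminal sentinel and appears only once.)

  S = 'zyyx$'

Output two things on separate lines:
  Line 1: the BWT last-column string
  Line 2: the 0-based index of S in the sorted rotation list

All 5 rotations (rotation i = S[i:]+S[:i]):
  rot[0] = zyyx$
  rot[1] = yyx$z
  rot[2] = yx$zy
  rot[3] = x$zyy
  rot[4] = $zyyx
Sorted (with $ < everything):
  sorted[0] = $zyyx  (last char: 'x')
  sorted[1] = x$zyy  (last char: 'y')
  sorted[2] = yx$zy  (last char: 'y')
  sorted[3] = yyx$z  (last char: 'z')
  sorted[4] = zyyx$  (last char: '$')
Last column: xyyz$
Original string S is at sorted index 4

Answer: xyyz$
4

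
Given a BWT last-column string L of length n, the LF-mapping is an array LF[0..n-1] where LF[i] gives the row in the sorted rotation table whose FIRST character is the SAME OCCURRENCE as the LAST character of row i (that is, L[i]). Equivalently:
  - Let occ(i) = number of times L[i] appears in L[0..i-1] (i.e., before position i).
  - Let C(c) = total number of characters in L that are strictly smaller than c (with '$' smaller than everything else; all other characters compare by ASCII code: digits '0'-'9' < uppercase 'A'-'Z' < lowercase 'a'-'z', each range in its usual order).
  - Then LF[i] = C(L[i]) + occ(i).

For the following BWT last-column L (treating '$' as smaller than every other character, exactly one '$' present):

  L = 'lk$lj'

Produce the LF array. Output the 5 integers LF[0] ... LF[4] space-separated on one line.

Char counts: '$':1, 'j':1, 'k':1, 'l':2
C (first-col start): C('$')=0, C('j')=1, C('k')=2, C('l')=3
L[0]='l': occ=0, LF[0]=C('l')+0=3+0=3
L[1]='k': occ=0, LF[1]=C('k')+0=2+0=2
L[2]='$': occ=0, LF[2]=C('$')+0=0+0=0
L[3]='l': occ=1, LF[3]=C('l')+1=3+1=4
L[4]='j': occ=0, LF[4]=C('j')+0=1+0=1

Answer: 3 2 0 4 1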